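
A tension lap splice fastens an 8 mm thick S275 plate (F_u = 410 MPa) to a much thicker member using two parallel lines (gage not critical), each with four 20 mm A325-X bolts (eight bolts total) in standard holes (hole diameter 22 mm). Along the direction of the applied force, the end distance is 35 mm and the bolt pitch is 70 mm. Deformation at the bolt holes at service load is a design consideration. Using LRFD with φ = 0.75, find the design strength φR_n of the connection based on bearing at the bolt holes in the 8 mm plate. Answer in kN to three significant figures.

Per bolt r_n = 1.2 l_c t F_u ≤ 2.4 d t F_u; upper limit = 2.4 × 20 × 8 × 410 / 1000 = 157.4 kN.
Edge bolt: l_c = 35 − 22/2 = 24 mm → 1.2 × 24 × 8 × 410 / 1000 = 94.46 → r_n = 94.46 kN.
Interior bolts: l_c = 70 − 22 = 48 mm → 1.2 × 48 × 8 × 410 / 1000 = 188.9 → r_n = 157.4 kN.
R_n = 2 × 94.46 + 6 × 157.4 = 1134 kN.
Design strength φR_n = 0.75 × 1134 = 850 kN.

850 kN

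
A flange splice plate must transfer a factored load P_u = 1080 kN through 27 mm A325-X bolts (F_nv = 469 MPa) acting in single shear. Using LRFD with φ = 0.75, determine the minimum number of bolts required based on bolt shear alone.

6 bolts

A_b = π·27²/4 = 572.6 mm².
Per-bolt design strength φR_n = 0.75 × 469 × 572.6 × 1 / 1000 = 201.4 kN.
n ≥ 1080 / 201.4 = 5.363 → use 6 bolts.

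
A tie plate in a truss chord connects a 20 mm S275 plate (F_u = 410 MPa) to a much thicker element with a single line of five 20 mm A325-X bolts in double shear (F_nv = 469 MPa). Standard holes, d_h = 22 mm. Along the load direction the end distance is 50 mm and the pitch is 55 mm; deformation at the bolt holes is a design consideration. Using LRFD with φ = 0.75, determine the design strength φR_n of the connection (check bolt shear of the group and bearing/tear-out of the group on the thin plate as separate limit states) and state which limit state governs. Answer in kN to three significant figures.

Bolt shear: A_b = π·20²/4 = 314.2 mm²; R_n = 469 × 314.2 × 5 × 2 / 1000 = 1473 kN → 0.75 × 1473 = 1110 kN.
Bearing (1.2 l_c t F_u ≤ 2.4 d t F_u): upper limit = 2.4·20·20·410 / 1000 = 393.6 kN.
  Edge l_c = 50 − 22/2 = 39 → r_n = 383.8 kN; interior l_c = 55 − 22 = 33 → r_n = 324.7 kN.
  R_n,bearing = 1·383.8 + 4·324.7 = 1683 kN → 0.75 × 1683 = 1260 kN.
Bolt shear governs: 1110 kN.

1110 kN (bolt shear governs)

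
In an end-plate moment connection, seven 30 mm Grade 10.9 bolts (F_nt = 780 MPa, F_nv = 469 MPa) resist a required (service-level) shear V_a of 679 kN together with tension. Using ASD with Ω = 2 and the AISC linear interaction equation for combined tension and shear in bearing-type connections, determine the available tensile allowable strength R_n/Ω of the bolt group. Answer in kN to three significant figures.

1380 kN

A_b = π·30²/4 = 706.9 mm²; f_rv = 679 × 1000 / (7 × 706.9) = 137.2 MPa.
F'_nt = 1.3 F_nt − (Ω F_nt / F_nv) f_rv = 1.3·780 − (2·780/469)·137.2 = 557.6 MPa, capped at F_nt → F'_nt = 557.6 MPa.
R_n = F'_nt · A_b · n = 557.6 × 706.9 × 7 / 1000 = 2759 kN.
Allowable strength R_n/Ω = 2759 / 2 = 1380 kN.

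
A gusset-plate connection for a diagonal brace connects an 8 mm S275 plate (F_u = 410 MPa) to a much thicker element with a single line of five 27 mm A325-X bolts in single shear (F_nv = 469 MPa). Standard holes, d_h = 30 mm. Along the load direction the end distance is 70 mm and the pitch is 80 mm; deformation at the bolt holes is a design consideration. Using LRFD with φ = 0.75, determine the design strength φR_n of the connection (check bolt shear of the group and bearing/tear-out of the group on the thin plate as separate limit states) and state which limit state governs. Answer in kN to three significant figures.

750 kN (bearing governs)

Bolt shear: A_b = π·27²/4 = 572.6 mm²; R_n = 469 × 572.6 × 5 × 1 / 1000 = 1343 kN → 0.75 × 1343 = 1010 kN.
Bearing (1.2 l_c t F_u ≤ 2.4 d t F_u): upper limit = 2.4·27·8·410 / 1000 = 212.5 kN.
  Edge l_c = 70 − 30/2 = 55 → r_n = 212.5 kN; interior l_c = 80 − 30 = 50 → r_n = 196.8 kN.
  R_n,bearing = 1·212.5 + 4·196.8 = 999.7 kN → 0.75 × 999.7 = 750 kN.
Bearing governs: 750 kN.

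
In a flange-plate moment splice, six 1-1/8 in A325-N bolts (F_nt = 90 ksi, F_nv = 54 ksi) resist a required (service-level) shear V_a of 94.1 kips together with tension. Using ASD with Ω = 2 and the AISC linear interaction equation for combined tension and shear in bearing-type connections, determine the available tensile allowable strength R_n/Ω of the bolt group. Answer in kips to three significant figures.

A_b = π·1.125²/4 = 0.994 in²; f_rv = 94.1 / (6 × 0.994) = 15.78 ksi.
F'_nt = 1.3 F_nt − (Ω F_nt / F_nv) f_rv = 1.3·90 − (2·90/54)·15.78 = 64.41 ksi, capped at F_nt → F'_nt = 64.41 ksi.
R_n = F'_nt · A_b · n = 64.41 × 0.994 × 6 = 384.1 kips.
Allowable strength R_n/Ω = 384.1 / 2 = 192 kips.

192 kips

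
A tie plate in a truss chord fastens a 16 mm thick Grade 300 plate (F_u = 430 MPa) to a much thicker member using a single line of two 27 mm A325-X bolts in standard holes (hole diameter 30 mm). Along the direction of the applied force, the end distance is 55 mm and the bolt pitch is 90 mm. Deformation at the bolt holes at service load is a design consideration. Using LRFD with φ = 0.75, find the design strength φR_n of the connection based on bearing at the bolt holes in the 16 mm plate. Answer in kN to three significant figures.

Per bolt r_n = 1.2 l_c t F_u ≤ 2.4 d t F_u; upper limit = 2.4 × 27 × 16 × 430 / 1000 = 445.8 kN.
Edge bolt: l_c = 55 − 30/2 = 40 mm → 1.2 × 40 × 16 × 430 / 1000 = 330.2 → r_n = 330.2 kN.
Interior bolts: l_c = 90 − 30 = 60 mm → 1.2 × 60 × 16 × 430 / 1000 = 495.4 → r_n = 445.8 kN.
R_n = 1 × 330.2 + 1 × 445.8 = 776.1 kN.
Design strength φR_n = 0.75 × 776.1 = 582 kN.

582 kN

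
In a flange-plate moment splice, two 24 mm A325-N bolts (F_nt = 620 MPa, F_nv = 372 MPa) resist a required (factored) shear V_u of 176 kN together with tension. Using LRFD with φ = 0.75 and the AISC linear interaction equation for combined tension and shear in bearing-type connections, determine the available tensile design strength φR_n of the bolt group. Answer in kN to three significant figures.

254 kN

A_b = π·24²/4 = 452.4 mm²; f_rv = 176 × 1000 / (2 × 452.4) = 194.5 MPa.
F'_nt = 1.3 F_nt − (F_nt / φF_nv) f_rv = 1.3·620 − (620/(0.75·372))·194.5 = 373.7 MPa, capped at F_nt → F'_nt = 373.7 MPa.
R_n = F'_nt · A_b · n = 373.7 × 452.4 × 2 / 1000 = 338.1 kN.
Design strength φR_n = 0.75 × 338.1 = 254 kN.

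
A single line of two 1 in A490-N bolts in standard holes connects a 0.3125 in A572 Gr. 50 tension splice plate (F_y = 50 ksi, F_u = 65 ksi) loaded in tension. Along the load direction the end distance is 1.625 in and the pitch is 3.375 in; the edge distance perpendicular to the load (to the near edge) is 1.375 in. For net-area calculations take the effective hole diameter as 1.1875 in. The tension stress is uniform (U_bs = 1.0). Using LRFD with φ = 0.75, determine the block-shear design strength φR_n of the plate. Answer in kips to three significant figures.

41.3 kips

Shear plane L_v = 1.625 + 1·3.375 = 5 in; A_gv = 5 × 0.3125 = 1.562 in².
A_nv = (5 − 1.5·1.1875) × 0.3125 = 1.006 in².
A_nt = (1.375 − 0.5·1.1875) × 0.3125 = 0.2441 in².
0.6 F_u A_nv = 39.23 kips; 0.6 F_y A_gv = 46.88 kips → shear rupture governs the shear term.
R_n = 39.23 + 1.0 × 65 × 0.2441 = 55.1 kips.
Design strength φR_n = 0.75 × 55.1 = 41.3 kips.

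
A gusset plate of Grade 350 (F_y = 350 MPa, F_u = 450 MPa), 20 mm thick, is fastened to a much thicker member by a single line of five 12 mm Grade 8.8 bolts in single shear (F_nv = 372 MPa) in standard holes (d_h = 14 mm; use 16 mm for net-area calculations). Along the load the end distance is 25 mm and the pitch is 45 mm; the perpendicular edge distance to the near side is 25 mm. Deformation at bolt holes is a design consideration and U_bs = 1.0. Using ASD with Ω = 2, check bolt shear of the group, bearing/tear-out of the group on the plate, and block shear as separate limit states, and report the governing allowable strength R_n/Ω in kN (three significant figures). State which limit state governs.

105 kN (bolt shear governs)

Bolt shear: A_b = π·12²/4 = 113.1 mm²; R_n = 372 × 113.1 × 5 × 1 / 1000 = 210.4 kN → 210.4 / 2 = 105 kN.
Bearing: edge l_c = 18, r_n = 194.4 kN; interior l_c = 31, r_n = 259.2 kN; R_n = 194.4 + 4·259.2 = 1231 kN → 616 kN.
Block shear: A_gv = 4100, A_nv = 2660, A_nt = 340 mm²; R_n = min(0.6F_uA_nv, 0.6F_yA_gv) + U_bs·F_u·A_nt = 871.2 kN → 436 kN.
Bolt shear governs: 105 kN.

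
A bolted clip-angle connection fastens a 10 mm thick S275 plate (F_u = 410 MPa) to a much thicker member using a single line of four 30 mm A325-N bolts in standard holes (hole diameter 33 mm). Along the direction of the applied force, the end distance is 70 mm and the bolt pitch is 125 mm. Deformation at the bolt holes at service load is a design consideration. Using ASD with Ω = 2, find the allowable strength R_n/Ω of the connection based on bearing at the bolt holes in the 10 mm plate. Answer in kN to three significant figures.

574 kN

Per bolt r_n = 1.2 l_c t F_u ≤ 2.4 d t F_u; upper limit = 2.4 × 30 × 10 × 410 / 1000 = 295.2 kN.
Edge bolt: l_c = 70 − 33/2 = 53.5 mm → 1.2 × 53.5 × 10 × 410 / 1000 = 263.2 → r_n = 263.2 kN.
Interior bolts: l_c = 125 − 33 = 92 mm → 1.2 × 92 × 10 × 410 / 1000 = 452.6 → r_n = 295.2 kN.
R_n = 1 × 263.2 + 3 × 295.2 = 1149 kN.
Allowable strength R_n/Ω = 1149 / 2 = 574 kN.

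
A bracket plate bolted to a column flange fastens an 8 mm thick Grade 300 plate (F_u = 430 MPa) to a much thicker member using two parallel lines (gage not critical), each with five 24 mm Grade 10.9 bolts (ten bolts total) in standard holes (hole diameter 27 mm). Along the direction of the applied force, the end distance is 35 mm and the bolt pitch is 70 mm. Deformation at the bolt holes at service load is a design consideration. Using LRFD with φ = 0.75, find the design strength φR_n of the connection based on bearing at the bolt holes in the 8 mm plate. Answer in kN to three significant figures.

Per bolt r_n = 1.2 l_c t F_u ≤ 2.4 d t F_u; upper limit = 2.4 × 24 × 8 × 430 / 1000 = 198.1 kN.
Edge bolt: l_c = 35 − 27/2 = 21.5 mm → 1.2 × 21.5 × 8 × 430 / 1000 = 88.75 → r_n = 88.75 kN.
Interior bolts: l_c = 70 − 27 = 43 mm → 1.2 × 43 × 8 × 430 / 1000 = 177.5 → r_n = 177.5 kN.
R_n = 2 × 88.75 + 8 × 177.5 = 1598 kN.
Design strength φR_n = 0.75 × 1598 = 1200 kN.

1200 kN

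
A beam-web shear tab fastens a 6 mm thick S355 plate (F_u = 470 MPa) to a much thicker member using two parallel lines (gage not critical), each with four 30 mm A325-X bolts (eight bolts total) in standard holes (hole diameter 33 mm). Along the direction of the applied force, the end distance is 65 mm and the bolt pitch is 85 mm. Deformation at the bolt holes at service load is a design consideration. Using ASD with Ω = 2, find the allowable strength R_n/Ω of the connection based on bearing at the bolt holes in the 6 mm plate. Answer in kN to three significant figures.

Per bolt r_n = 1.2 l_c t F_u ≤ 2.4 d t F_u; upper limit = 2.4 × 30 × 6 × 470 / 1000 = 203 kN.
Edge bolt: l_c = 65 − 33/2 = 48.5 mm → 1.2 × 48.5 × 6 × 470 / 1000 = 164.1 → r_n = 164.1 kN.
Interior bolts: l_c = 85 − 33 = 52 mm → 1.2 × 52 × 6 × 470 / 1000 = 176 → r_n = 176 kN.
R_n = 2 × 164.1 + 6 × 176 = 1384 kN.
Allowable strength R_n/Ω = 1384 / 2 = 692 kN.

692 kN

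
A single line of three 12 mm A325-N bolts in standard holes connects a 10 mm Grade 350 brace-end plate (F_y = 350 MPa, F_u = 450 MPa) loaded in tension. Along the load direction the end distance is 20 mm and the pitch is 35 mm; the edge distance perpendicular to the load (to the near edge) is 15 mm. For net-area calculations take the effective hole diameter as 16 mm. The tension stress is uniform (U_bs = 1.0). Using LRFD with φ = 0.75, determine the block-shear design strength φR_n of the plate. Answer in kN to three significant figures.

Shear plane L_v = 20 + 2·35 = 90 mm; A_gv = 90 × 10 = 900 mm².
A_nv = (90 − 2.5·16) × 10 = 500 mm².
A_nt = (15 − 0.5·16) × 10 = 70 mm².
0.6 F_u A_nv = 135 kN; 0.6 F_y A_gv = 189 kN → shear rupture governs the shear term.
R_n = 135 + 1.0 × 450 × 70 / 1000 = 166.5 kN.
Design strength φR_n = 0.75 × 166.5 = 125 kN.

125 kN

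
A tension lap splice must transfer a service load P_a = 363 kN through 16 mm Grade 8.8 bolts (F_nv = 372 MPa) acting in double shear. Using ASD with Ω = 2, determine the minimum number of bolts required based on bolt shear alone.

A_b = π·16²/4 = 201.1 mm².
Per-bolt allowable strength R_n/Ω = 372 × 201.1 × 2 / 1000 / 2 = 74.8 kN.
n ≥ 363 / 74.8 = 4.853 → use 5 bolts.

5 bolts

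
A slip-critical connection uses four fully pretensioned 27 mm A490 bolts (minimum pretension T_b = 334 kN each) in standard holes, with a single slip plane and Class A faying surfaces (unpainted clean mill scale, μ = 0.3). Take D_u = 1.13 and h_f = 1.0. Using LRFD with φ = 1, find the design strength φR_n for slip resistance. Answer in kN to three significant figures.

R_n = μ · D_u · h_f · T_b · n_s · n_b = 0.3 × 1.13 × 1.0 × 334 × 1 × 4 = 452.9 kN.
Design strength φR_n = 1 × 452.9 = 453 kN.

453 kN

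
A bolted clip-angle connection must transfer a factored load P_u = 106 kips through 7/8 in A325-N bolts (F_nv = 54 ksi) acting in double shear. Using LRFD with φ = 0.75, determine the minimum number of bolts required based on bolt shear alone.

A_b = π·0.875²/4 = 0.6013 in².
Per-bolt design strength φR_n = 0.75 × 54 × 0.6013 × 2 = 48.71 kips.
n ≥ 106 / 48.71 = 2.176 → use 3 bolts.

3 bolts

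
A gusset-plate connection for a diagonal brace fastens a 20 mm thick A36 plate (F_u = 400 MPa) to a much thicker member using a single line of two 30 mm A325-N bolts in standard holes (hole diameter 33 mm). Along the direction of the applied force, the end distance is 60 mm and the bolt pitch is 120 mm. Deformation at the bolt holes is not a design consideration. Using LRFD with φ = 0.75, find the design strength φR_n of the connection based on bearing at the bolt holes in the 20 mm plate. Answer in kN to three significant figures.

Per bolt r_n = 1.5 l_c t F_u ≤ 3.0 d t F_u; upper limit = 3.0 × 30 × 20 × 400 / 1000 = 720 kN.
Edge bolt: l_c = 60 − 33/2 = 43.5 mm → 1.5 × 43.5 × 20 × 400 / 1000 = 522 → r_n = 522 kN.
Interior bolts: l_c = 120 − 33 = 87 mm → 1.5 × 87 × 20 × 400 / 1000 = 1044 → r_n = 720 kN.
R_n = 1 × 522 + 1 × 720 = 1242 kN.
Design strength φR_n = 0.75 × 1242 = 932 kN.

932 kN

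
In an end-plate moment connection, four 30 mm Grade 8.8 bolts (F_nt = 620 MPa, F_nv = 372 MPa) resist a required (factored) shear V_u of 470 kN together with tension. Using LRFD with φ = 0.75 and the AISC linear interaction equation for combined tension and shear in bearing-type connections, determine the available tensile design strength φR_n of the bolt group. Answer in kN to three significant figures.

A_b = π·30²/4 = 706.9 mm²; f_rv = 470 × 1000 / (4 × 706.9) = 166.2 MPa.
F'_nt = 1.3 F_nt − (F_nt / φF_nv) f_rv = 1.3·620 − (620/(0.75·372))·166.2 = 436.6 MPa, capped at F_nt → F'_nt = 436.6 MPa.
R_n = F'_nt · A_b · n = 436.6 × 706.9 × 4 / 1000 = 1234 kN.
Design strength φR_n = 0.75 × 1234 = 926 kN.

926 kN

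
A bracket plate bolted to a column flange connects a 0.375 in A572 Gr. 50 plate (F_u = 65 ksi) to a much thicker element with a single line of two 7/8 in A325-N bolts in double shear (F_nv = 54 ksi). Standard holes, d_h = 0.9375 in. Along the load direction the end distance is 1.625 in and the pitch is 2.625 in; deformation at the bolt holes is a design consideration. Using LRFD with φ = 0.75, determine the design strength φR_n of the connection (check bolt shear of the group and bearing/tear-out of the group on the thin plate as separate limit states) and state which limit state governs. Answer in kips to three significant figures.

Bolt shear: A_b = π·0.875²/4 = 0.6013 in²; R_n = 54 × 0.6013 × 2 × 2 = 129.9 kips → 0.75 × 129.9 = 97.4 kips.
Bearing (1.2 l_c t F_u ≤ 2.4 d t F_u): upper limit = 2.4·0.875·0.375·65 = 51.19 kips.
  Edge l_c = 1.625 − 0.9375/2 = 1.156 → r_n = 33.82 kips; interior l_c = 2.625 − 0.9375 = 1.688 → r_n = 49.36 kips.
  R_n,bearing = 1·33.82 + 1·49.36 = 83.18 kips → 0.75 × 83.18 = 62.4 kips.
Bearing governs: 62.4 kips.

62.4 kips (bearing governs)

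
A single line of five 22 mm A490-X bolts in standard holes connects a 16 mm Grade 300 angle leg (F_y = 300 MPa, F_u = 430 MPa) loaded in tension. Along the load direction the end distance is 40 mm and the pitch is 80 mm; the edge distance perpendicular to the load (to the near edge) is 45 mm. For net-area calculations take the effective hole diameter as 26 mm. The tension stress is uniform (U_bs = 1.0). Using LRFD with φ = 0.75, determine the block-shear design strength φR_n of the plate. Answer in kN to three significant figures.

917 kN

Shear plane L_v = 40 + 4·80 = 360 mm; A_gv = 360 × 16 = 5760 mm².
A_nv = (360 − 4.5·26) × 16 = 3888 mm².
A_nt = (45 − 0.5·26) × 16 = 512 mm².
0.6 F_u A_nv = 1003 kN; 0.6 F_y A_gv = 1037 kN → shear rupture governs the shear term.
R_n = 1003 + 1.0 × 430 × 512 / 1000 = 1223 kN.
Design strength φR_n = 0.75 × 1223 = 917 kN.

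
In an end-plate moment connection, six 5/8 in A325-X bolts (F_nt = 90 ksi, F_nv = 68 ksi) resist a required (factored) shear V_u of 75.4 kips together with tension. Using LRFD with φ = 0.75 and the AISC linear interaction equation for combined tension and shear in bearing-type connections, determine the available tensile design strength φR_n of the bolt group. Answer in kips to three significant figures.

61.7 kips

A_b = π·0.625²/4 = 0.3068 in²; f_rv = 75.4 / (6 × 0.3068) = 40.96 ksi.
F'_nt = 1.3 F_nt − (F_nt / φF_nv) f_rv = 1.3·90 − (90/(0.75·68))·40.96 = 44.72 ksi, capped at F_nt → F'_nt = 44.72 ksi.
R_n = F'_nt · A_b · n = 44.72 × 0.3068 × 6 = 82.31 kips.
Design strength φR_n = 0.75 × 82.31 = 61.7 kips.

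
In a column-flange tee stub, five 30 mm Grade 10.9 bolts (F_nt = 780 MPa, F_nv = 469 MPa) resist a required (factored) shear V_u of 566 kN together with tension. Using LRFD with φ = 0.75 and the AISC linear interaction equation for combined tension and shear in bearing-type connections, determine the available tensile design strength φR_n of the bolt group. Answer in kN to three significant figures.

A_b = π·30²/4 = 706.9 mm²; f_rv = 566 × 1000 / (5 × 706.9) = 160.1 MPa.
F'_nt = 1.3 F_nt − (F_nt / φF_nv) f_rv = 1.3·780 − (780/(0.75·469))·160.1 = 658.9 MPa, capped at F_nt → F'_nt = 658.9 MPa.
R_n = F'_nt · A_b · n = 658.9 × 706.9 × 5 / 1000 = 2329 kN.
Design strength φR_n = 0.75 × 2329 = 1750 kN.

1750 kN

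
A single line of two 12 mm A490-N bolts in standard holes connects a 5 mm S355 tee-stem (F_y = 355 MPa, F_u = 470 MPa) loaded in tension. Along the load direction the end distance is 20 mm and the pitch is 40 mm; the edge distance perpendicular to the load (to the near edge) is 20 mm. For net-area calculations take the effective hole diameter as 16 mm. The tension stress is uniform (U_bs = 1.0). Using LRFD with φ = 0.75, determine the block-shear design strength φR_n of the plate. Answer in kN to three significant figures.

59.2 kN

Shear plane L_v = 20 + 1·40 = 60 mm; A_gv = 60 × 5 = 300 mm².
A_nv = (60 − 1.5·16) × 5 = 180 mm².
A_nt = (20 − 0.5·16) × 5 = 60 mm².
0.6 F_u A_nv = 50.76 kN; 0.6 F_y A_gv = 63.9 kN → shear rupture governs the shear term.
R_n = 50.76 + 1.0 × 470 × 60 / 1000 = 78.96 kN.
Design strength φR_n = 0.75 × 78.96 = 59.2 kN.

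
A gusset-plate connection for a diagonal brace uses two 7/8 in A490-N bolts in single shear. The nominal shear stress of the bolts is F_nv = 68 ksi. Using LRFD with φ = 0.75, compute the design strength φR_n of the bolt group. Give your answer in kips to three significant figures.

61.3 kips

A_b = π × 0.875² / 4 = 0.6013 in².
R_n = F_nv · A_b · n · n_s = 68 × 0.6013 × 2 × 1 = 81.78 kips.
Design strength φR_n = 0.75 × 81.78 = 61.3 kips.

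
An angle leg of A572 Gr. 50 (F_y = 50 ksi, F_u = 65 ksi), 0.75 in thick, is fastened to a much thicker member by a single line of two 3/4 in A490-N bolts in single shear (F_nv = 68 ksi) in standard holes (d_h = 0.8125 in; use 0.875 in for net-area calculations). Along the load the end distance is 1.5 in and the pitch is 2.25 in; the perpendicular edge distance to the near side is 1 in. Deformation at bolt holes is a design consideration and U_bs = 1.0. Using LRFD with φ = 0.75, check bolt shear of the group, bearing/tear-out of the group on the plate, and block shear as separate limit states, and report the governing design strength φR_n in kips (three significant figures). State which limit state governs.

Bolt shear: A_b = π·0.75²/4 = 0.4418 in²; R_n = 68 × 0.4418 × 2 × 1 = 60.08 kips → 0.75 × 60.08 = 45.1 kips.
Bearing: edge l_c = 1.094, r_n = 63.98 kips; interior l_c = 1.438, r_n = 84.09 kips; R_n = 63.98 + 1·84.09 = 148.1 kips → 111 kips.
Block shear: A_gv = 2.812, A_nv = 1.828, A_nt = 0.4219 in²; R_n = min(0.6F_uA_nv, 0.6F_yA_gv) + U_bs·F_u·A_nt = 98.72 kips → 74 kips.
Bolt shear governs: 45.1 kips.

45.1 kips (bolt shear governs)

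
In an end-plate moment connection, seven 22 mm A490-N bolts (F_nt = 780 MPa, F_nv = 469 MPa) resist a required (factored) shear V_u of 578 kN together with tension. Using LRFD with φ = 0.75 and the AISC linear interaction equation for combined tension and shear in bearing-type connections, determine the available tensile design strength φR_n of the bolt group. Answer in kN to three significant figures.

A_b = π·22²/4 = 380.1 mm²; f_rv = 578 × 1000 / (7 × 380.1) = 217.2 MPa.
F'_nt = 1.3 F_nt − (F_nt / φF_nv) f_rv = 1.3·780 − (780/(0.75·469))·217.2 = 532.3 MPa, capped at F_nt → F'_nt = 532.3 MPa.
R_n = F'_nt · A_b · n = 532.3 × 380.1 × 7 / 1000 = 1416 kN.
Design strength φR_n = 0.75 × 1416 = 1060 kN.

1060 kN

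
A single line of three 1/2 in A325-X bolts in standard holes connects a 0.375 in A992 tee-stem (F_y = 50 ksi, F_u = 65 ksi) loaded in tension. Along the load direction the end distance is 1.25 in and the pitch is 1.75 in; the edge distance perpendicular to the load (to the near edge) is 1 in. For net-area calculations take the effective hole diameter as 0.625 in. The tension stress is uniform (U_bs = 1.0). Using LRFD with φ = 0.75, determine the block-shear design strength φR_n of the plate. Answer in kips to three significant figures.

Shear plane L_v = 1.25 + 2·1.75 = 4.75 in; A_gv = 4.75 × 0.375 = 1.781 in².
A_nv = (4.75 − 2.5·0.625) × 0.375 = 1.195 in².
A_nt = (1 − 0.5·0.625) × 0.375 = 0.2578 in².
0.6 F_u A_nv = 46.62 kips; 0.6 F_y A_gv = 53.44 kips → shear rupture governs the shear term.
R_n = 46.62 + 1.0 × 65 × 0.2578 = 63.38 kips.
Design strength φR_n = 0.75 × 63.38 = 47.5 kips.

47.5 kips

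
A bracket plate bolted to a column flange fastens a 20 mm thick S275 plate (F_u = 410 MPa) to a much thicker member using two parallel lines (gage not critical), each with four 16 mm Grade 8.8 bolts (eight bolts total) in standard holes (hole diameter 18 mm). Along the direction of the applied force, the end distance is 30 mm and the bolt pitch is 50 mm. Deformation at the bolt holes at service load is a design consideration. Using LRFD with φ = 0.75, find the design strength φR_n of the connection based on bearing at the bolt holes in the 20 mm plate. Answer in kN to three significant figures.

Per bolt r_n = 1.2 l_c t F_u ≤ 2.4 d t F_u; upper limit = 2.4 × 16 × 20 × 410 / 1000 = 314.9 kN.
Edge bolt: l_c = 30 − 18/2 = 21 mm → 1.2 × 21 × 20 × 410 / 1000 = 206.6 → r_n = 206.6 kN.
Interior bolts: l_c = 50 − 18 = 32 mm → 1.2 × 32 × 20 × 410 / 1000 = 314.9 → r_n = 314.9 kN.
R_n = 2 × 206.6 + 6 × 314.9 = 2303 kN.
Design strength φR_n = 0.75 × 2303 = 1730 kN.

1730 kN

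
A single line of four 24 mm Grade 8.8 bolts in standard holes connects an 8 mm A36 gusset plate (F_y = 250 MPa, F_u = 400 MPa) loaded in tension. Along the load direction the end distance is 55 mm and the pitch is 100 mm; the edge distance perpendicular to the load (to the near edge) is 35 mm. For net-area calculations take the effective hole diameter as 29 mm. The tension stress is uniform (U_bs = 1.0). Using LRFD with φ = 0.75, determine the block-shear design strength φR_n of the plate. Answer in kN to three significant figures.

Shear plane L_v = 55 + 3·100 = 355 mm; A_gv = 355 × 8 = 2840 mm².
A_nv = (355 − 3.5·29) × 8 = 2028 mm².
A_nt = (35 − 0.5·29) × 8 = 164 mm².
0.6 F_u A_nv = 486.7 kN; 0.6 F_y A_gv = 426 kN → shear yielding governs the shear term.
R_n = 426 + 1.0 × 400 × 164 / 1000 = 491.6 kN.
Design strength φR_n = 0.75 × 491.6 = 369 kN.

369 kN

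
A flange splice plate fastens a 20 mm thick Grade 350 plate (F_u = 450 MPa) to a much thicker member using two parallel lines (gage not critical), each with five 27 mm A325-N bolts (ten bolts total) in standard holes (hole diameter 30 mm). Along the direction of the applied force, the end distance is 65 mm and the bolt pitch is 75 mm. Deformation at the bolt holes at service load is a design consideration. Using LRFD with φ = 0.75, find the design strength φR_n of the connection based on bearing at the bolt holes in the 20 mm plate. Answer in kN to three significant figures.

Per bolt r_n = 1.2 l_c t F_u ≤ 2.4 d t F_u; upper limit = 2.4 × 27 × 20 × 450 / 1000 = 583.2 kN.
Edge bolt: l_c = 65 − 30/2 = 50 mm → 1.2 × 50 × 20 × 450 / 1000 = 540 → r_n = 540 kN.
Interior bolts: l_c = 75 − 30 = 45 mm → 1.2 × 45 × 20 × 450 / 1000 = 486 → r_n = 486 kN.
R_n = 2 × 540 + 8 × 486 = 4968 kN.
Design strength φR_n = 0.75 × 4968 = 3730 kN.

3730 kN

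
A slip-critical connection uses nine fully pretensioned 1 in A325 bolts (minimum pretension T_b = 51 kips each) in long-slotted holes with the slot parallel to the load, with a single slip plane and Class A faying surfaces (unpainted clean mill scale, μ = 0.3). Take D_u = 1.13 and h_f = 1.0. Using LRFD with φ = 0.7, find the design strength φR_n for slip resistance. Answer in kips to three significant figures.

R_n = μ · D_u · h_f · T_b · n_s · n_b = 0.3 × 1.13 × 1.0 × 51 × 1 × 9 = 155.6 kips.
Design strength φR_n = 0.7 × 155.6 = 109 kips.

109 kips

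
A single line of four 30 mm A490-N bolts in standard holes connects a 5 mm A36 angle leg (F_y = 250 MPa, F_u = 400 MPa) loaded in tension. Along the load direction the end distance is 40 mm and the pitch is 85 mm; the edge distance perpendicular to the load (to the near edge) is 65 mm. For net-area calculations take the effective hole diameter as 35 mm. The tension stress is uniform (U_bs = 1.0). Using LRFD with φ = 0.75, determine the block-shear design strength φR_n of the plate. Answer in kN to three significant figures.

226 kN

Shear plane L_v = 40 + 3·85 = 295 mm; A_gv = 295 × 5 = 1475 mm².
A_nv = (295 − 3.5·35) × 5 = 862.5 mm².
A_nt = (65 − 0.5·35) × 5 = 237.5 mm².
0.6 F_u A_nv = 207 kN; 0.6 F_y A_gv = 221.2 kN → shear rupture governs the shear term.
R_n = 207 + 1.0 × 400 × 237.5 / 1000 = 302 kN.
Design strength φR_n = 0.75 × 302 = 226 kN.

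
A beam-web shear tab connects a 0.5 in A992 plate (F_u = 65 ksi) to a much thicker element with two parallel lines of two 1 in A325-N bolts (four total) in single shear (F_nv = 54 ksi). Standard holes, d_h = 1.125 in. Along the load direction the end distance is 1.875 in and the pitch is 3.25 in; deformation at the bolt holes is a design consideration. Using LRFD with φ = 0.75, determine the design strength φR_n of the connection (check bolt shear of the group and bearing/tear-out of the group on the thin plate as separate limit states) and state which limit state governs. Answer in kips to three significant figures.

127 kips (bolt shear governs)

Bolt shear: A_b = π·1²/4 = 0.7854 in²; R_n = 54 × 0.7854 × 4 × 1 = 169.6 kips → 0.75 × 169.6 = 127 kips.
Bearing (1.2 l_c t F_u ≤ 2.4 d t F_u): upper limit = 2.4·1·0.5·65 = 78 kips.
  Edge l_c = 1.875 − 1.125/2 = 1.312 → r_n = 51.19 kips; interior l_c = 3.25 − 1.125 = 2.125 → r_n = 78 kips.
  R_n,bearing = 2·51.19 + 2·78 = 258.4 kips → 0.75 × 258.4 = 194 kips.
Bolt shear governs: 127 kips.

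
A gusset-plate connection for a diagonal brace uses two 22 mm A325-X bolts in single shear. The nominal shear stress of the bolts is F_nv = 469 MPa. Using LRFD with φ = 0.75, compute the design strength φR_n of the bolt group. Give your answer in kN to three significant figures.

A_b = π × 22² / 4 = 380.1 mm².
R_n = F_nv · A_b · n · n_s = 469 × 380.1 × 2 × 1 / 1000 = 356.6 kN.
Design strength φR_n = 0.75 × 356.6 = 267 kN.

267 kN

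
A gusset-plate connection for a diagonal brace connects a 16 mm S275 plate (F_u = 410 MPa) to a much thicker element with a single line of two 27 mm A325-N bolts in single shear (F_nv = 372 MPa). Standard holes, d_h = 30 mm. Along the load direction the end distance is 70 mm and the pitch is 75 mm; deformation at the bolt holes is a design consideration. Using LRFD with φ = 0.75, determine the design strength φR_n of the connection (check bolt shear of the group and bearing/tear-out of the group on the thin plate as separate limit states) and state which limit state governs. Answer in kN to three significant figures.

319 kN (bolt shear governs)

Bolt shear: A_b = π·27²/4 = 572.6 mm²; R_n = 372 × 572.6 × 2 × 1 / 1000 = 426 kN → 0.75 × 426 = 319 kN.
Bearing (1.2 l_c t F_u ≤ 2.4 d t F_u): upper limit = 2.4·27·16·410 / 1000 = 425.1 kN.
  Edge l_c = 70 − 30/2 = 55 → r_n = 425.1 kN; interior l_c = 75 − 30 = 45 → r_n = 354.2 kN.
  R_n,bearing = 1·425.1 + 1·354.2 = 779.3 kN → 0.75 × 779.3 = 584 kN.
Bolt shear governs: 319 kN.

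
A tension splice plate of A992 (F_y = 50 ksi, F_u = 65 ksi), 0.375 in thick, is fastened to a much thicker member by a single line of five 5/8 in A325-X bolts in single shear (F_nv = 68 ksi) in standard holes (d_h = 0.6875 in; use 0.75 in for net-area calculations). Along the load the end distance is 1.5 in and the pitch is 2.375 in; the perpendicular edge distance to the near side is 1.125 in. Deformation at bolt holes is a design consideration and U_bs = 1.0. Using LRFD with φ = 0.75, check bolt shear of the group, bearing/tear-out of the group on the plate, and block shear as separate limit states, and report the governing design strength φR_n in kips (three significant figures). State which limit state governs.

78.2 kips (bolt shear governs)

Bolt shear: A_b = π·0.625²/4 = 0.3068 in²; R_n = 68 × 0.3068 × 5 × 1 = 104.3 kips → 0.75 × 104.3 = 78.2 kips.
Bearing: edge l_c = 1.156, r_n = 33.82 kips; interior l_c = 1.688, r_n = 36.56 kips; R_n = 33.82 + 4·36.56 = 180.1 kips → 135 kips.
Block shear: A_gv = 4.125, A_nv = 2.859, A_nt = 0.2812 in²; R_n = min(0.6F_uA_nv, 0.6F_yA_gv) + U_bs·F_u·A_nt = 129.8 kips → 97.3 kips.
Bolt shear governs: 78.2 kips.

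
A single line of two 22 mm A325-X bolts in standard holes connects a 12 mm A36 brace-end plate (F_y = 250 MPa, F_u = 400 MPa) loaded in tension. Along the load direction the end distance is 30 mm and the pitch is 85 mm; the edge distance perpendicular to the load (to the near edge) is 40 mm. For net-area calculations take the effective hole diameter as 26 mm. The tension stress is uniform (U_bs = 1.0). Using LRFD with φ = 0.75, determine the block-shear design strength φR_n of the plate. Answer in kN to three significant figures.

252 kN

Shear plane L_v = 30 + 1·85 = 115 mm; A_gv = 115 × 12 = 1380 mm².
A_nv = (115 − 1.5·26) × 12 = 912 mm².
A_nt = (40 − 0.5·26) × 12 = 324 mm².
0.6 F_u A_nv = 218.9 kN; 0.6 F_y A_gv = 207 kN → shear yielding governs the shear term.
R_n = 207 + 1.0 × 400 × 324 / 1000 = 336.6 kN.
Design strength φR_n = 0.75 × 336.6 = 252 kN.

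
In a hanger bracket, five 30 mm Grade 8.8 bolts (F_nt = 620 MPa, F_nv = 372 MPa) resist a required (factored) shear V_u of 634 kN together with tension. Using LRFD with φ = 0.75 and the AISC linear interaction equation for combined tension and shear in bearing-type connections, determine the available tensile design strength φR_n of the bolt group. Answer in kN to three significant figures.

1080 kN

A_b = π·30²/4 = 706.9 mm²; f_rv = 634 × 1000 / (5 × 706.9) = 179.4 MPa.
F'_nt = 1.3 F_nt − (F_nt / φF_nv) f_rv = 1.3·620 − (620/(0.75·372))·179.4 = 407.4 MPa, capped at F_nt → F'_nt = 407.4 MPa.
R_n = F'_nt · A_b · n = 407.4 × 706.9 × 5 / 1000 = 1440 kN.
Design strength φR_n = 0.75 × 1440 = 1080 kN.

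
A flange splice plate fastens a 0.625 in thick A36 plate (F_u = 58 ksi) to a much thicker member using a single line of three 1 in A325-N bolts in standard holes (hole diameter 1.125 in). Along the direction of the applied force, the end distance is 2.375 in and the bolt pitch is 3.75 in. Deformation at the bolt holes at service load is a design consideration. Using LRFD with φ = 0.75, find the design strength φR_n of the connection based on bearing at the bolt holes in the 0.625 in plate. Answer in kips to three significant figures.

190 kips

Per bolt r_n = 1.2 l_c t F_u ≤ 2.4 d t F_u; upper limit = 2.4 × 1 × 0.625 × 58 = 87 kips.
Edge bolt: l_c = 2.375 − 1.125/2 = 1.812 in → 1.2 × 1.812 × 0.625 × 58 = 78.84 → r_n = 78.84 kips.
Interior bolts: l_c = 3.75 − 1.125 = 2.625 in → 1.2 × 2.625 × 0.625 × 58 = 114.2 → r_n = 87 kips.
R_n = 1 × 78.84 + 2 × 87 = 252.8 kips.
Design strength φR_n = 0.75 × 252.8 = 190 kips.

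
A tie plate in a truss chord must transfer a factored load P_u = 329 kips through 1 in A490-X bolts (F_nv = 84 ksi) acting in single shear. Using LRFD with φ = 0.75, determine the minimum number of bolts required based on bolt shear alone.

A_b = π·1²/4 = 0.7854 in².
Per-bolt design strength φR_n = 0.75 × 84 × 0.7854 × 1 = 49.48 kips.
n ≥ 329 / 49.48 = 6.649 → use 7 bolts.

7 bolts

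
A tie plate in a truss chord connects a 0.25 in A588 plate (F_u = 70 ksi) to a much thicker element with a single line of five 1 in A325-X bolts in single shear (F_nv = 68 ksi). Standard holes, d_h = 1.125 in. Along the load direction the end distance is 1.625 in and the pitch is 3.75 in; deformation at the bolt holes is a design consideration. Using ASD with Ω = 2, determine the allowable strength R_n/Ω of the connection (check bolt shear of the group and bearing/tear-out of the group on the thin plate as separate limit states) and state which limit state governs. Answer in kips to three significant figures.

Bolt shear: A_b = π·1²/4 = 0.7854 in²; R_n = 68 × 0.7854 × 5 × 1 = 267 kips → 267 / 2 = 134 kips.
Bearing (1.2 l_c t F_u ≤ 2.4 d t F_u): upper limit = 2.4·1·0.25·70 = 42 kips.
  Edge l_c = 1.625 − 1.125/2 = 1.062 → r_n = 22.31 kips; interior l_c = 3.75 − 1.125 = 2.625 → r_n = 42 kips.
  R_n,bearing = 1·22.31 + 4·42 = 190.3 kips → 190.3 / 2 = 95.2 kips.
Bearing governs: 95.2 kips.

95.2 kips (bearing governs)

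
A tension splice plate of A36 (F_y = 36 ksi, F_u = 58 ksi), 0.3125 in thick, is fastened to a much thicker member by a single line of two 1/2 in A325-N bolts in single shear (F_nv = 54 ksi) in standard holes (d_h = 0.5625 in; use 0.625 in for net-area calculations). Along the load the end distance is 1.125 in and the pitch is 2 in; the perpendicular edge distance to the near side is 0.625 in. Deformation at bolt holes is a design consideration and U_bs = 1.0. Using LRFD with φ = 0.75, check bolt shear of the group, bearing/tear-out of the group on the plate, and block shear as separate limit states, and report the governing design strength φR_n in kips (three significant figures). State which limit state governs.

Bolt shear: A_b = π·0.5²/4 = 0.1963 in²; R_n = 54 × 0.1963 × 2 × 1 = 21.21 kips → 0.75 × 21.21 = 15.9 kips.
Bearing: edge l_c = 0.8438, r_n = 18.35 kips; interior l_c = 1.438, r_n = 21.75 kips; R_n = 18.35 + 1·21.75 = 40.1 kips → 30.1 kips.
Block shear: A_gv = 0.9766, A_nv = 0.6836, A_nt = 0.09766 in²; R_n = min(0.6F_uA_nv, 0.6F_yA_gv) + U_bs·F_u·A_nt = 26.76 kips → 20.1 kips.
Bolt shear governs: 15.9 kips.

15.9 kips (bolt shear governs)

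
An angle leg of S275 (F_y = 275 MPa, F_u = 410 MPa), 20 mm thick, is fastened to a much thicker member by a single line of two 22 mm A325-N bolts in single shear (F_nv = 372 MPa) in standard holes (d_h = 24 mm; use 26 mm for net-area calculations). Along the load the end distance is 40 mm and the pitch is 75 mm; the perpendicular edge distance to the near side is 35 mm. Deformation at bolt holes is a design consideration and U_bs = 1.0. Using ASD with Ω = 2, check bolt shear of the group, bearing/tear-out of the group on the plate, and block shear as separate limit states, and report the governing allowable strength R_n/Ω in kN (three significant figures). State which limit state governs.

Bolt shear: A_b = π·22²/4 = 380.1 mm²; R_n = 372 × 380.1 × 2 × 1 / 1000 = 282.8 kN → 282.8 / 2 = 141 kN.
Bearing: edge l_c = 28, r_n = 275.5 kN; interior l_c = 51, r_n = 433 kN; R_n = 275.5 + 1·433 = 708.5 kN → 354 kN.
Block shear: A_gv = 2300, A_nv = 1520, A_nt = 440 mm²; R_n = min(0.6F_uA_nv, 0.6F_yA_gv) + U_bs·F_u·A_nt = 554.3 kN → 277 kN.
Bolt shear governs: 141 kN.

141 kN (bolt shear governs)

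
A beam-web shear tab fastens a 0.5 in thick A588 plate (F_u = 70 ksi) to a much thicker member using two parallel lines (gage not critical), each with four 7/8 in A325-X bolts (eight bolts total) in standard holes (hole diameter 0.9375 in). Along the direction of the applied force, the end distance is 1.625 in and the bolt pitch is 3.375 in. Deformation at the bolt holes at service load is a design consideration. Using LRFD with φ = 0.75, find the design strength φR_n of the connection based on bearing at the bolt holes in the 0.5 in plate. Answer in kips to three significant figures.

404 kips

Per bolt r_n = 1.2 l_c t F_u ≤ 2.4 d t F_u; upper limit = 2.4 × 0.875 × 0.5 × 70 = 73.5 kips.
Edge bolt: l_c = 1.625 − 0.9375/2 = 1.156 in → 1.2 × 1.156 × 0.5 × 70 = 48.56 → r_n = 48.56 kips.
Interior bolts: l_c = 3.375 − 0.9375 = 2.438 in → 1.2 × 2.438 × 0.5 × 70 = 102.4 → r_n = 73.5 kips.
R_n = 2 × 48.56 + 6 × 73.5 = 538.1 kips.
Design strength φR_n = 0.75 × 538.1 = 404 kips.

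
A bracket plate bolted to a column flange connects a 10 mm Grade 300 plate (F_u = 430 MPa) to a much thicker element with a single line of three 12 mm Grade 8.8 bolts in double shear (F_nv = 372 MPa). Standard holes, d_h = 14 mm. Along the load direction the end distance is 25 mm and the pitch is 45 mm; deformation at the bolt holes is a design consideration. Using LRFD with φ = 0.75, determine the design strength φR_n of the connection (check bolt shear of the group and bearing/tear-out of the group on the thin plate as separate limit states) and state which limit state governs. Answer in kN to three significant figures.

189 kN (bolt shear governs)

Bolt shear: A_b = π·12²/4 = 113.1 mm²; R_n = 372 × 113.1 × 3 × 2 / 1000 = 252.4 kN → 0.75 × 252.4 = 189 kN.
Bearing (1.2 l_c t F_u ≤ 2.4 d t F_u): upper limit = 2.4·12·10·430 / 1000 = 123.8 kN.
  Edge l_c = 25 − 14/2 = 18 → r_n = 92.88 kN; interior l_c = 45 − 14 = 31 → r_n = 123.8 kN.
  R_n,bearing = 1·92.88 + 2·123.8 = 340.6 kN → 0.75 × 340.6 = 255 kN.
Bolt shear governs: 189 kN.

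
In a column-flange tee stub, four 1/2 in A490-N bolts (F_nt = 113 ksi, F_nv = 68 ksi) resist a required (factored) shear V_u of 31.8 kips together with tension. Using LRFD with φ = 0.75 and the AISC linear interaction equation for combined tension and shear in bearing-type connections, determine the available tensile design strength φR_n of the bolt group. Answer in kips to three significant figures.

A_b = π·0.5²/4 = 0.1963 in²; f_rv = 31.8 / (4 × 0.1963) = 40.49 ksi.
F'_nt = 1.3 F_nt − (F_nt / φF_nv) f_rv = 1.3·113 − (113/(0.75·68))·40.49 = 57.19 ksi, capped at F_nt → F'_nt = 57.19 ksi.
R_n = F'_nt · A_b · n = 57.19 × 0.1963 × 4 = 44.92 kips.
Design strength φR_n = 0.75 × 44.92 = 33.7 kips.

33.7 kips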